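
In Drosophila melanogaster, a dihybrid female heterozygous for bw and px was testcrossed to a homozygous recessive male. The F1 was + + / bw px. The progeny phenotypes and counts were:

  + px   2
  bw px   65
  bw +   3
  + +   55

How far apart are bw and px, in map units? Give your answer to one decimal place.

The recombinant classes are + px and bw +: 2 + 3 = 5.
Recombination frequency = 5/125 = 0.0400 ≈ 4.0%, i.e. 4.0 map units.

4.0 map units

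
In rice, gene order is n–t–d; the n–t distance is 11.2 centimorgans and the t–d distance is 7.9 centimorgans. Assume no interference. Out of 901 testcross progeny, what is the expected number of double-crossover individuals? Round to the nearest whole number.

8

Map distances give recombination frequencies of 0.112 and 0.079 for the two intervals.
With no interference, expected double-crossover frequency = 0.112 × 0.079 = 0.00885.
Expected number = 0.00885 × 901 = 7.97 ≈ 8.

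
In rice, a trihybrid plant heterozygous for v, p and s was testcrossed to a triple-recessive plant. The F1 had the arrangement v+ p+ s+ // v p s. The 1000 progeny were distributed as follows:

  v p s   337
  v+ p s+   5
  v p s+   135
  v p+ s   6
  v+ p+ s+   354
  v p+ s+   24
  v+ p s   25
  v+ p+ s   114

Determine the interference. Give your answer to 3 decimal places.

The two rarest classes, v+ p s+ and v p+ s, are the double crossovers. Comparing them with the parentals, only the p allele has switched, so p is the middle locus and the order is v – p – s.
v–p: (49 + 11)/1000 = 0.0600; p–s: (249 + 11)/1000 = 0.2600.
Expected DCO frequency = 0.0600 × 0.2600 ≈ 0.01560; observed = 11/1000 ≈ 0.01100.
Coefficient of coincidence = 0.01100/0.01560 ≈ 0.705; interference = 1 − 0.705 = 0.295.

0.295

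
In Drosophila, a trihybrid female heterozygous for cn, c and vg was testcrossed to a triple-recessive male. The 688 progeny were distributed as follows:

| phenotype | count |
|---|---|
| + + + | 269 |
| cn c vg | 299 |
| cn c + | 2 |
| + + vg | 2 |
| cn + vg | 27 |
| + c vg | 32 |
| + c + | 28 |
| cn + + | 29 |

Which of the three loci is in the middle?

The two most frequent reciprocal classes, cn c vg and + + +, are the parental types, so the F1 was cn c vg / + + +.
The two rarest classes, cn c + and + + vg, are the double crossovers. Comparing them with the parentals, only the vg allele has switched, so vg is the middle locus and the order is cn – vg – c.

vg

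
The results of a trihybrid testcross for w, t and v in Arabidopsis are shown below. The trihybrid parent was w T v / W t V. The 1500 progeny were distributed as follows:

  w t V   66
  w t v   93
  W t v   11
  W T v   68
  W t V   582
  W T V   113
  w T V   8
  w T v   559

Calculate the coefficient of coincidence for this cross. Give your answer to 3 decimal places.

The two rarest classes, w T V and W t v, are the double crossovers. Comparing them with the parentals, only the v allele has switched, so v is the middle locus and the order is w – v – t.
w–v: (134 + 19)/1500 = 0.1020; v–t: (206 + 19)/1500 = 0.1500.
Expected DCO frequency = 0.1020 × 0.1500 ≈ 0.01530; observed = 19/1500 ≈ 0.01267.
Coefficient of coincidence = 0.01267/0.01530 ≈ 0.828.

0.828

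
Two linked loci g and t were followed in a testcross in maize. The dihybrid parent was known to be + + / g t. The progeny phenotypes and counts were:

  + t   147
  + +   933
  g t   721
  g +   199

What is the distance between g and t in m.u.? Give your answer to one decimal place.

The recombinant classes are + t and g +: 147 + 199 = 346.
Recombination frequency = 346/2000 = 0.1730 ≈ 17.3%, i.e. 17.3 m.u.

17.3 m.u.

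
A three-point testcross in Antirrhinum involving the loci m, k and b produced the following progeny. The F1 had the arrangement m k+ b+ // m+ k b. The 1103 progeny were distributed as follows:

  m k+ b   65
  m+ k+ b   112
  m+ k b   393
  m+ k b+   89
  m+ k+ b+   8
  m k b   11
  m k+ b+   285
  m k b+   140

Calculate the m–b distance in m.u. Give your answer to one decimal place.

15.7 m.u.

The two rarest classes, m+ k+ b+ and m k b, are the double crossovers. Comparing them with the parentals, only the m allele has switched, so m is the middle locus and the order is b – m – k.
Crossovers in the b–m interval produce the single-crossover classes m k+ b and m+ k b+ (65 + 89 = 154) plus the double crossovers (19).
RF(b–m) = (154 + 19) / 1103 = 173/1103 = 0.1568 → 15.7 m.u.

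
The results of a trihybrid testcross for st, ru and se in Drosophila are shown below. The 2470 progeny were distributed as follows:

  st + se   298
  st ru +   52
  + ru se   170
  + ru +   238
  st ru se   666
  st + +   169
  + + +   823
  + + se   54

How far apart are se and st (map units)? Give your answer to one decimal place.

18.0 map units

The two most frequent reciprocal classes, st ru se and + + +, are the parental types, so the F1 was st ru se / + + +.
The two rarest classes, st ru + and + + se, are the double crossovers. Comparing them with the parentals, only the se allele has switched, so se is the middle locus and the order is st – se – ru.
Crossovers in the st–se interval produce the single-crossover classes + ru se and st + + (170 + 169 = 339) plus the double crossovers (106).
RF(st–se) = (339 + 106) / 2470 = 445/2470 = 0.1802 → 18.0 map units.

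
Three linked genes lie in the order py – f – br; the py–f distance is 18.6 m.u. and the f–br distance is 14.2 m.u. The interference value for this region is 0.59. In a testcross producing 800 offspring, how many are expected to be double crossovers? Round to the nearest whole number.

Map distances give recombination frequencies of 0.186 and 0.142 for the two intervals.
With interference 0.59 (so coincidence = 0.41), expected double-crossover frequency = 0.186 × 0.142 × 0.41 = 0.01083.
Expected number = 0.01083 × 800 = 8.66 ≈ 9.

9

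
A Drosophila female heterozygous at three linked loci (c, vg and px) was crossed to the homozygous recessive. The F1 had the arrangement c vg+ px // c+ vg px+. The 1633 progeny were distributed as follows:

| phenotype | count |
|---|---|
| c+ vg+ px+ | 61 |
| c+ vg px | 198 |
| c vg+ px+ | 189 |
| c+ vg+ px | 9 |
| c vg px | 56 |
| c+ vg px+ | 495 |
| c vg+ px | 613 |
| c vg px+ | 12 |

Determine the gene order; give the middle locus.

The two rarest classes, c+ vg+ px and c vg px+, are the double crossovers. Comparing them with the parentals, only the c allele has switched, so c is the middle locus and the order is px – c – vg.

c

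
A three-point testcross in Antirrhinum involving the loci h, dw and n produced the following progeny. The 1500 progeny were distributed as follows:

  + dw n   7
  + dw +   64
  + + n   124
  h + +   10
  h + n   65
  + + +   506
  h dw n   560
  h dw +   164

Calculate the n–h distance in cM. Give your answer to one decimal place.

The two most frequent reciprocal classes, h dw n and + + +, are the parental types, so the F1 was h dw n / + + +.
The two rarest classes, + dw n and h + +, are the double crossovers. Comparing them with the parentals, only the h allele has switched, so h is the middle locus and the order is n – h – dw.
Crossovers in the n–h interval produce the single-crossover classes h dw + and + + n (164 + 124 = 288) plus the double crossovers (17).
RF(n–h) = (288 + 17) / 1500 = 305/1500 = 0.2033 → 20.3 cM.

20.3 cM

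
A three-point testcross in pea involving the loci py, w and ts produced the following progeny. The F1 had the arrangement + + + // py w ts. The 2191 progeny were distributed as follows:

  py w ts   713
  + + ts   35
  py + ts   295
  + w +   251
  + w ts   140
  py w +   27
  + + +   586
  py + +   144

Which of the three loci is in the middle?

ts

The two rarest classes, + + ts and py w +, are the double crossovers. Comparing them with the parentals, only the ts allele has switched, so ts is the middle locus and the order is w – ts – py.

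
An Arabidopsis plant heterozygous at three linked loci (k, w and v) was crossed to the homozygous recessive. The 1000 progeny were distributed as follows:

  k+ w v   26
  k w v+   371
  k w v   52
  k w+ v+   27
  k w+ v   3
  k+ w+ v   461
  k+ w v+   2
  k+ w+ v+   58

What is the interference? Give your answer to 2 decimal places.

0.25

The two most frequent reciprocal classes, k+ w+ v and k w v+, are the parental types, so the F1 was k+ w+ v / k w v+.
The two rarest classes, k w+ v and k+ w v+, are the double crossovers. Comparing them with the parentals, only the k allele has switched, so k is the middle locus and the order is v – k – w.
v–k: (110 + 5)/1000 = 0.1150; k–w: (53 + 5)/1000 = 0.0580.
Expected DCO frequency = 0.1150 × 0.0580 ≈ 0.00667; observed = 5/1000 ≈ 0.00500.
Coefficient of coincidence = 0.00500/0.00667 ≈ 0.75; interference = 1 − 0.75 = 0.25.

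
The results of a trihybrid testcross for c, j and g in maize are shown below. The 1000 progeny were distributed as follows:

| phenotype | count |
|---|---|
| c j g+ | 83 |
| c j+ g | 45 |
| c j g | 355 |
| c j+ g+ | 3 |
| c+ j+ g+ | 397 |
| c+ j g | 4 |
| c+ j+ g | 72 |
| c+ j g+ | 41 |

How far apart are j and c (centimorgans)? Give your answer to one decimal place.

The two most frequent reciprocal classes, c j g and c+ j+ g+, are the parental types, so the F1 was c j g / c+ j+ g+.
The two rarest classes, c+ j g and c j+ g+, are the double crossovers. Comparing them with the parentals, only the c allele has switched, so c is the middle locus and the order is g – c – j.
Crossovers in the c–j interval produce the single-crossover classes c j+ g and c+ j g+ (45 + 41 = 86) plus the double crossovers (7).
RF(c–j) = (86 + 7) / 1000 = 93/1000 = 0.0930 → 9.3 centimorgans.

9.3 centimorgans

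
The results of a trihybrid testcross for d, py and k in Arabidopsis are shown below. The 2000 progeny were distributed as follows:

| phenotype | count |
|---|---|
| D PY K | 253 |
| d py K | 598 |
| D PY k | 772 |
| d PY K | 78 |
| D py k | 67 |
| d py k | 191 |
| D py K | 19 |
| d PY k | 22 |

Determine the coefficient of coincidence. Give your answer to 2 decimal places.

The two most frequent reciprocal classes, D PY k and d py K, are the parental types, so the F1 was D PY k / d py K.
The two rarest classes, d PY k and D py K, are the double crossovers. Comparing them with the parentals, only the d allele has switched, so d is the middle locus and the order is k – d – py.
k–d: (444 + 41)/2000 = 0.2425; d–py: (145 + 41)/2000 = 0.0930.
Expected DCO frequency = 0.2425 × 0.0930 ≈ 0.02255; observed = 41/2000 ≈ 0.02050.
Coefficient of coincidence = 0.02050/0.02255 ≈ 0.91.

0.91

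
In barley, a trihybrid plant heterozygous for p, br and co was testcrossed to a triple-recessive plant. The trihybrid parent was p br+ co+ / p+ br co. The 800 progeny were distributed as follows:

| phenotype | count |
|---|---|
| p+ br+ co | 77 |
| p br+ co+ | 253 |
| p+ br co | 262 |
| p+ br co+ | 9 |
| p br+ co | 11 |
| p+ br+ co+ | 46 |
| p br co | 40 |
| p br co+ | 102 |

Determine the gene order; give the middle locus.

co

The two rarest classes, p br+ co and p+ br co+, are the double crossovers. Comparing them with the parentals, only the co allele has switched, so co is the middle locus and the order is p – co – br.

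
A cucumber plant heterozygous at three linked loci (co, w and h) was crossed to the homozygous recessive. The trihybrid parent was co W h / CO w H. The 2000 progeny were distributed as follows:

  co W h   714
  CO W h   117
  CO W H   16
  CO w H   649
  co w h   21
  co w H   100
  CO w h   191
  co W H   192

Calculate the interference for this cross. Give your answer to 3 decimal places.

The two rarest classes, co w h and CO W H, are the double crossovers. Comparing them with the parentals, only the w allele has switched, so w is the middle locus and the order is h – w – co.
h–w: (383 + 37)/2000 = 0.2100; w–co: (217 + 37)/2000 = 0.1270.
Expected DCO frequency = 0.2100 × 0.1270 ≈ 0.02667; observed = 37/2000 ≈ 0.01850.
Coefficient of coincidence = 0.01850/0.02667 ≈ 0.694; interference = 1 − 0.694 = 0.306.

0.306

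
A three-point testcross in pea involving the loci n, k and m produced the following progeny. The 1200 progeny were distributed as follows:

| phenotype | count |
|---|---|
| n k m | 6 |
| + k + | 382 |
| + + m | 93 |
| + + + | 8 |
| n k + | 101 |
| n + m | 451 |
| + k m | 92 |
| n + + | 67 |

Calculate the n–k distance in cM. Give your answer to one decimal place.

17.3 cM

The two most frequent reciprocal classes, n + m and + k +, are the parental types, so the F1 was n + m / + k +.
The two rarest classes, n k m and + + +, are the double crossovers. Comparing them with the parentals, only the k allele has switched, so k is the middle locus and the order is n – k – m.
Crossovers in the n–k interval produce the single-crossover classes + + m and n k + (93 + 101 = 194) plus the double crossovers (14).
RF(n–k) = (194 + 14) / 1200 = 208/1200 = 0.1733 → 17.3 cM.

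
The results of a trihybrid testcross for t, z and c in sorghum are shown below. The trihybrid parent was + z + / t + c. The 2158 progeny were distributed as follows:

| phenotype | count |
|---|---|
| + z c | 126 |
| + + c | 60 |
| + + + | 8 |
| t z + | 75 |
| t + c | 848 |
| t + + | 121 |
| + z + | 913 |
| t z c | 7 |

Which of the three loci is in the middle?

The two rarest classes, + + + and t z c, are the double crossovers. Comparing them with the parentals, only the z allele has switched, so z is the middle locus and the order is c – z – t.

z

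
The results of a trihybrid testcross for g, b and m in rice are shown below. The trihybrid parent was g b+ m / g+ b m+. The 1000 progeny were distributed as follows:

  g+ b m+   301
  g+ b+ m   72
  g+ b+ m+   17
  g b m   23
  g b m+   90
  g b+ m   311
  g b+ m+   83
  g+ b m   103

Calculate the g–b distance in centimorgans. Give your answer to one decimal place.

The two rarest classes, g b m and g+ b+ m+, are the double crossovers. Comparing them with the parentals, only the b allele has switched, so b is the middle locus and the order is m – b – g.
Crossovers in the b–g interval produce the single-crossover classes g+ b+ m and g b m+ (72 + 90 = 162) plus the double crossovers (40).
RF(b–g) = (162 + 40) / 1000 = 202/1000 = 0.2020 → 20.2 centimorgans.

20.2 centimorgans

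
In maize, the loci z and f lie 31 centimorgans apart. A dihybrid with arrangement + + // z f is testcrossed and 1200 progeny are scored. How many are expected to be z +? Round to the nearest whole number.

186

A map distance of 31 centimorgans corresponds to a recombination frequency of 0.310.
The F1 is + + / z f, so z + is a recombinant gamete class with expected frequency r/2 = 0.310/2 = 0.1550.
Expected number = 0.1550 × 1200 = 186.00 ≈ 186.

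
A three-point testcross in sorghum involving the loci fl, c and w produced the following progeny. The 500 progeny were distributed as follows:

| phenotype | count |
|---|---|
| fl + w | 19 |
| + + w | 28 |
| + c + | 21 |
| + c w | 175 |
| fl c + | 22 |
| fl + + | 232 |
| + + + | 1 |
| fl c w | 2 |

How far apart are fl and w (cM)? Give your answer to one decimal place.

8.6 cM

The two most frequent reciprocal classes, + c w and fl + +, are the parental types, so the F1 was + c w / fl + +.
The two rarest classes, fl c w and + + +, are the double crossovers. Comparing them with the parentals, only the fl allele has switched, so fl is the middle locus and the order is w – fl – c.
Crossovers in the w–fl interval produce the single-crossover classes + c + and fl + w (21 + 19 = 40) plus the double crossovers (3).
RF(w–fl) = (40 + 3) / 500 = 43/500 = 0.0860 → 8.6 cM.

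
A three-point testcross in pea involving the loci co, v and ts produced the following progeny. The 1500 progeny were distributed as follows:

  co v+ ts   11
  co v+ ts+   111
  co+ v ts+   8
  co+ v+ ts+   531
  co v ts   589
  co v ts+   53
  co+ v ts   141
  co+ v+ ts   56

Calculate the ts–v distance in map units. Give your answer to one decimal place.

8.5 map units

The two most frequent reciprocal classes, co v ts and co+ v+ ts+, are the parental types, so the F1 was co v ts / co+ v+ ts+.
The two rarest classes, co v+ ts and co+ v ts+, are the double crossovers. Comparing them with the parentals, only the v allele has switched, so v is the middle locus and the order is ts – v – co.
Crossovers in the ts–v interval produce the single-crossover classes co v ts+ and co+ v+ ts (53 + 56 = 109) plus the double crossovers (19).
RF(ts–v) = (109 + 19) / 1500 = 128/1500 = 0.0853 → 8.5 map units.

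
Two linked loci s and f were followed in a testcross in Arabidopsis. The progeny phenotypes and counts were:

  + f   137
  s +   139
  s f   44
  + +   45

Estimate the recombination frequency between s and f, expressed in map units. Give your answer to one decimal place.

24.4 map units

The two most frequent classes, + f (137) and s + (139), are the parental types, so the F1 was + f / s +.
The recombinant classes are + + and s f: 45 + 44 = 89.
Recombination frequency = 89/365 = 0.2438 ≈ 24.4%, i.e. 24.4 map units.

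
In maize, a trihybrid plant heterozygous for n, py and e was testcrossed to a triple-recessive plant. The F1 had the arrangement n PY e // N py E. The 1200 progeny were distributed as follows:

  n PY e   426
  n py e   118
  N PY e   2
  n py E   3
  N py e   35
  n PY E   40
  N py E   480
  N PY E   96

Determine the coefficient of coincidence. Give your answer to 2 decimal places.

The two rarest classes, N PY e and n py E, are the double crossovers. Comparing them with the parentals, only the n allele has switched, so n is the middle locus and the order is py – n – e.
py–n: (214 + 5)/1200 = 0.1825; n–e: (75 + 5)/1200 = 0.0667.
Expected DCO frequency = 0.1825 × 0.0667 ≈ 0.01217; observed = 5/1200 ≈ 0.00417.
Coefficient of coincidence = 0.00417/0.01217 ≈ 0.34.

0.34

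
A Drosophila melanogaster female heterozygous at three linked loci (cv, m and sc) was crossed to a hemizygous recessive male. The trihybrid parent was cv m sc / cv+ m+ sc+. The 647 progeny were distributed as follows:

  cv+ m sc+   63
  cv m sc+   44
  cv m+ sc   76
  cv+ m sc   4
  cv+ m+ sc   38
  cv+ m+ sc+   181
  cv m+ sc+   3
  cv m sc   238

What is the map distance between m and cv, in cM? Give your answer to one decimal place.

The two rarest classes, cv+ m sc and cv m+ sc+, are the double crossovers. Comparing them with the parentals, only the cv allele has switched, so cv is the middle locus and the order is m – cv – sc.
Crossovers in the m–cv interval produce the single-crossover classes cv m+ sc and cv+ m sc+ (76 + 63 = 139) plus the double crossovers (7).
RF(m–cv) = (139 + 7) / 647 = 146/647 = 0.2257 → 22.6 cM.

22.6 cM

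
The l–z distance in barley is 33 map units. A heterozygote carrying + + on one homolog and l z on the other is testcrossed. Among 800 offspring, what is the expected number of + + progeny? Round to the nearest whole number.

A map distance of 33 map units corresponds to a recombination frequency of 0.330.
The F1 is + + / l z, so + + is a parental gamete class with expected frequency (1 − r)/2 = 0.670/2 = 0.3350.
Expected number = 0.3350 × 800 = 268.00 ≈ 268.

268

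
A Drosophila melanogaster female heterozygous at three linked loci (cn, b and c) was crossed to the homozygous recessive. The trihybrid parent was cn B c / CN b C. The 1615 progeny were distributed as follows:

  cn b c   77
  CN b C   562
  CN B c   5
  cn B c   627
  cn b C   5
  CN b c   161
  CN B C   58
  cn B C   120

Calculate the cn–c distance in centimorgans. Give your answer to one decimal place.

The two rarest classes, CN B c and cn b C, are the double crossovers. Comparing them with the parentals, only the cn allele has switched, so cn is the middle locus and the order is c – cn – b.
Crossovers in the c–cn interval produce the single-crossover classes cn B C and CN b c (120 + 161 = 281) plus the double crossovers (10).
RF(c–cn) = (281 + 10) / 1615 = 291/1615 = 0.1802 → 18.0 centimorgans.

18.0 centimorgans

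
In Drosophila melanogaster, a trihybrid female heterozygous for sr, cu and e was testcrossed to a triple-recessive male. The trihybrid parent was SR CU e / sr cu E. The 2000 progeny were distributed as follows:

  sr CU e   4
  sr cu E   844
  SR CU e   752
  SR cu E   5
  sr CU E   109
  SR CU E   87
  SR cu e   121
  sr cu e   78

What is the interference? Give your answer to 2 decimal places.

The two rarest classes, sr CU e and SR cu E, are the double crossovers. Comparing them with the parentals, only the sr allele has switched, so sr is the middle locus and the order is e – sr – cu.
e–sr: (165 + 9)/2000 = 0.0870; sr–cu: (230 + 9)/2000 = 0.1195.
Expected DCO frequency = 0.0870 × 0.1195 ≈ 0.01040; observed = 9/2000 ≈ 0.00450.
Coefficient of coincidence = 0.00450/0.01040 ≈ 0.43; interference = 1 − 0.43 = 0.57.

0.57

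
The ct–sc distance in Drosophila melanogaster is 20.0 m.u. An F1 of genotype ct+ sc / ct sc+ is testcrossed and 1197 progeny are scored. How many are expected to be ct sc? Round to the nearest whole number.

A map distance of 20.0 m.u. corresponds to a recombination frequency of 0.200.
The F1 is ct+ sc / ct sc+, so ct sc is a recombinant gamete class with expected frequency r/2 = 0.200/2 = 0.1000.
Expected number = 0.1000 × 1197 = 119.70 ≈ 120.

120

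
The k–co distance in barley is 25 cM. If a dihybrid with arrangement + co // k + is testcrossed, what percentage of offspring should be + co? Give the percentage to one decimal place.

37.5%

A map distance of 25 cM corresponds to a recombination frequency of 0.250.
The F1 is + co / k +, so + co is a parental gamete class with expected frequency (1 − r)/2 = 0.750/2 = 0.3750.
That is 0.3750 = 37.5% of the progeny.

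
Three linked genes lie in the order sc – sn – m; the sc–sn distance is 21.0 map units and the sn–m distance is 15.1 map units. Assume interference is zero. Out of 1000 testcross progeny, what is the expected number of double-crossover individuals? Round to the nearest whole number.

Map distances give recombination frequencies of 0.210 and 0.151 for the two intervals.
With no interference, expected double-crossover frequency = 0.210 × 0.151 = 0.03171.
Expected number = 0.03171 × 1000 = 31.71 ≈ 32.

32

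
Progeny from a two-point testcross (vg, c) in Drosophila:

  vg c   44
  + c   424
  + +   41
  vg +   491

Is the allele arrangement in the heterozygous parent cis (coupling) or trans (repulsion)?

trans

The two most frequent classes are + c (424) and vg + (491); these are the parental (non-recombinant) types.
So the F1 carried + c on one chromosome and vg + on the other — the recessive alleles are on opposite chromosomes (trans / repulsion).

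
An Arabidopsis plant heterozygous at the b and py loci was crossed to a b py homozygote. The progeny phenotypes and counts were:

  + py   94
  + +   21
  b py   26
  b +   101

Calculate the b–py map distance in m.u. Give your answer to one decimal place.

The two most frequent classes, + py (94) and b + (101), are the parental types, so the F1 was + py / b +.
The recombinant classes are + + and b py: 21 + 26 = 47.
Recombination frequency = 47/242 = 0.1942 ≈ 19.4%, i.e. 19.4 m.u.

19.4 m.u.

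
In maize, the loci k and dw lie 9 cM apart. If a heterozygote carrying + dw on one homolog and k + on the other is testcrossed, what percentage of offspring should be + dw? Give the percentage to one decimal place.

45.5%

A map distance of 9 cM corresponds to a recombination frequency of 0.090.
The F1 is + dw / k +, so + dw is a parental gamete class with expected frequency (1 − r)/2 = 0.910/2 = 0.4550.
That is 0.4550 = 45.5% of the progeny.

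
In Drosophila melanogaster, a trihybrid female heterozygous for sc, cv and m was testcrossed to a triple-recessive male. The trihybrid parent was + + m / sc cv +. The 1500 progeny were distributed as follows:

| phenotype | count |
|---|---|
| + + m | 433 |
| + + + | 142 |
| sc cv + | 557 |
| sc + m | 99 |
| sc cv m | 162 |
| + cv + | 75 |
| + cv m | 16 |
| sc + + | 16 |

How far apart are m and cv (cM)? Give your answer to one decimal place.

The two rarest classes, + cv m and sc + +, are the double crossovers. Comparing them with the parentals, only the cv allele has switched, so cv is the middle locus and the order is sc – cv – m.
Crossovers in the cv–m interval produce the single-crossover classes + + + and sc cv m (142 + 162 = 304) plus the double crossovers (32).
RF(cv–m) = (304 + 32) / 1500 = 336/1500 = 0.2240 → 22.4 cM.

22.4 cM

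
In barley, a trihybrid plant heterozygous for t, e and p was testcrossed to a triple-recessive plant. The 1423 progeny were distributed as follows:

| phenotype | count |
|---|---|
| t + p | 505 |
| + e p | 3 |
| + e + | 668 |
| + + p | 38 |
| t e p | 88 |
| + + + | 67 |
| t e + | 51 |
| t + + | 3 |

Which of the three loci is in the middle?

p

The two most frequent reciprocal classes, + e + and t + p, are the parental types, so the F1 was + e + / t + p.
The two rarest classes, + e p and t + +, are the double crossovers. Comparing them with the parentals, only the p allele has switched, so p is the middle locus and the order is e – p – t.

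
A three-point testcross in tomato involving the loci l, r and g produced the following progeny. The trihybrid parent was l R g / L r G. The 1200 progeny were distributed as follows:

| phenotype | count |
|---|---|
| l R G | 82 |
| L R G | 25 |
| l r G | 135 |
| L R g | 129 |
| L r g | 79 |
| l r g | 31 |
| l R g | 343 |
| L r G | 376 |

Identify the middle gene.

r

The two rarest classes, l r g and L R G, are the double crossovers. Comparing them with the parentals, only the r allele has switched, so r is the middle locus and the order is l – r – g.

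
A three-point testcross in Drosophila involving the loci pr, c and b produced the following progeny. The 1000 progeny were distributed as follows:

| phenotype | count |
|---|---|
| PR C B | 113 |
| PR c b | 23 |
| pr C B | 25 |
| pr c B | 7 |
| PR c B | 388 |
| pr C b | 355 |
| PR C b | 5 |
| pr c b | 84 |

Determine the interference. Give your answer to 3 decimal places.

0.043

The two most frequent reciprocal classes, pr C b and PR c B, are the parental types, so the F1 was pr C b / PR c B.
The two rarest classes, PR C b and pr c B, are the double crossovers. Comparing them with the parentals, only the pr allele has switched, so pr is the middle locus and the order is b – pr – c.
b–pr: (48 + 12)/1000 = 0.0600; pr–c: (197 + 12)/1000 = 0.2090.
Expected DCO frequency = 0.0600 × 0.2090 ≈ 0.01254; observed = 12/1000 ≈ 0.01200.
Coefficient of coincidence = 0.01200/0.01254 ≈ 0.957; interference = 1 − 0.957 = 0.043.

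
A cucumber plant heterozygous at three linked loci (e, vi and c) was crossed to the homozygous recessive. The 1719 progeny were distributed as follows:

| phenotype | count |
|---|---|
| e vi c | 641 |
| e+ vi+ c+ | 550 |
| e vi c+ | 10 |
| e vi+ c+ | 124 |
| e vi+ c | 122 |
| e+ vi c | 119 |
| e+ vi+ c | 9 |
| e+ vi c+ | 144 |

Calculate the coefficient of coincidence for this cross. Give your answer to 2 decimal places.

0.44

The two most frequent reciprocal classes, e+ vi+ c+ and e vi c, are the parental types, so the F1 was e+ vi+ c+ / e vi c.
The two rarest classes, e+ vi+ c and e vi c+, are the double crossovers. Comparing them with the parentals, only the c allele has switched, so c is the middle locus and the order is vi – c – e.
vi–c: (266 + 19)/1719 = 0.1658; c–e: (243 + 19)/1719 = 0.1524.
Expected DCO frequency = 0.1658 × 0.1524 ≈ 0.02527; observed = 19/1719 ≈ 0.01105.
Coefficient of coincidence = 0.01105/0.02527 ≈ 0.44.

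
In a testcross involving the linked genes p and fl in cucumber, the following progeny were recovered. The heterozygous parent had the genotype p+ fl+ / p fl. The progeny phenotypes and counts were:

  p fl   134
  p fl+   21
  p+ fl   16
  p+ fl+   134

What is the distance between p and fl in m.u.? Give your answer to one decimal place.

12.1 m.u.

The recombinant classes are p+ fl and p fl+: 16 + 21 = 37.
Recombination frequency = 37/305 = 0.1213 ≈ 12.1%, i.e. 12.1 m.u.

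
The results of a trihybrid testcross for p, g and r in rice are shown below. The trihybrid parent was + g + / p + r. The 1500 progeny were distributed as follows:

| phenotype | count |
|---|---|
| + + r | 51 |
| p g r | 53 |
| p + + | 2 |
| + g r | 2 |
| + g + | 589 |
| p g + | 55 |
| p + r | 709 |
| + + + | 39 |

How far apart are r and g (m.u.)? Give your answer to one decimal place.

6.4 m.u.

The two rarest classes, + g r and p + +, are the double crossovers. Comparing them with the parentals, only the r allele has switched, so r is the middle locus and the order is g – r – p.
Crossovers in the g–r interval produce the single-crossover classes + + + and p g r (39 + 53 = 92) plus the double crossovers (4).
RF(g–r) = (92 + 4) / 1500 = 96/1500 = 0.0640 → 6.4 m.u.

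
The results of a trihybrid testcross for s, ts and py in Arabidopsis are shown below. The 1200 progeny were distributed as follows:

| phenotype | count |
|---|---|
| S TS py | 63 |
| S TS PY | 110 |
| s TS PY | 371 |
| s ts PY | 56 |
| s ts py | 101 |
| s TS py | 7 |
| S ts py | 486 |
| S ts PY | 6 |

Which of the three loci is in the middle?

py

The two most frequent reciprocal classes, s TS PY and S ts py, are the parental types, so the F1 was s TS PY / S ts py.
The two rarest classes, s TS py and S ts PY, are the double crossovers. Comparing them with the parentals, only the py allele has switched, so py is the middle locus and the order is s – py – ts.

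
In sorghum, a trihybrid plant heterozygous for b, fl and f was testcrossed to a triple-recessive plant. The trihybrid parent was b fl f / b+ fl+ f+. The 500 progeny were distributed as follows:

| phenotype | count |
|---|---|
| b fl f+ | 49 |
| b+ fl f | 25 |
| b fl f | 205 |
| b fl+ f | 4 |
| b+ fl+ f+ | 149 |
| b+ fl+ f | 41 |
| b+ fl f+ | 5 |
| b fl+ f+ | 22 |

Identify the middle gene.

fl

The two rarest classes, b fl+ f and b+ fl f+, are the double crossovers. Comparing them with the parentals, only the fl allele has switched, so fl is the middle locus and the order is b – fl – f.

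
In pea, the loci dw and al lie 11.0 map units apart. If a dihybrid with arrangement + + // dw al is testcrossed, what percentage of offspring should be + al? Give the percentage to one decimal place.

5.5%

A map distance of 11.0 map units corresponds to a recombination frequency of 0.110.
The F1 is + + / dw al, so + al is a recombinant gamete class with expected frequency r/2 = 0.110/2 = 0.0550.
That is 0.0550 = 5.5% of the progeny.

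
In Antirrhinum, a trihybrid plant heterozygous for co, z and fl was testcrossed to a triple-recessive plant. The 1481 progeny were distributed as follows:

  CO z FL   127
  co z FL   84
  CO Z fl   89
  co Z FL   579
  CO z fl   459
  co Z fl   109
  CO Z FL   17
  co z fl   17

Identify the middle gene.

The two most frequent reciprocal classes, CO z fl and co Z FL, are the parental types, so the F1 was CO z fl / co Z FL.
The two rarest classes, co z fl and CO Z FL, are the double crossovers. Comparing them with the parentals, only the co allele has switched, so co is the middle locus and the order is z – co – fl.

co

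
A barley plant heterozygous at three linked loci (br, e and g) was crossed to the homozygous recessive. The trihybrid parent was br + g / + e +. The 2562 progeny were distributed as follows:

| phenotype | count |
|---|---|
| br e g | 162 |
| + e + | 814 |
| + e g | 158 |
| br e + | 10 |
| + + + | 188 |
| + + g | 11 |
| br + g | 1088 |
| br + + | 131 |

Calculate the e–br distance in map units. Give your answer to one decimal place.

14.5 map units

The two rarest classes, + + g and br e +, are the double crossovers. Comparing them with the parentals, only the br allele has switched, so br is the middle locus and the order is g – br – e.
Crossovers in the br–e interval produce the single-crossover classes br e g and + + + (162 + 188 = 350) plus the double crossovers (21).
RF(br–e) = (350 + 21) / 2562 = 371/2562 = 0.1448 → 14.5 map units.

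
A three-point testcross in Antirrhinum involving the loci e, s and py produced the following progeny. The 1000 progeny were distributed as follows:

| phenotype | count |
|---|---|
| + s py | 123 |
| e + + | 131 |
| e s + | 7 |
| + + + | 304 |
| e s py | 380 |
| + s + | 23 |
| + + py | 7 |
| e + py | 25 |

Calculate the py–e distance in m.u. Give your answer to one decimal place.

26.8 m.u.

The two most frequent reciprocal classes, e s py and + + +, are the parental types, so the F1 was e s py / + + +.
The two rarest classes, e s + and + + py, are the double crossovers. Comparing them with the parentals, only the py allele has switched, so py is the middle locus and the order is e – py – s.
Crossovers in the e–py interval produce the single-crossover classes + s py and e + + (123 + 131 = 254) plus the double crossovers (14).
RF(e–py) = (254 + 14) / 1000 = 268/1000 = 0.2680 → 26.8 m.u.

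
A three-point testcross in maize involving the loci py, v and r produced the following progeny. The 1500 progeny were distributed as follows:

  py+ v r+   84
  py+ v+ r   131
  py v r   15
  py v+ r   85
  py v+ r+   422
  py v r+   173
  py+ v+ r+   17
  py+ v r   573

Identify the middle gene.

The two most frequent reciprocal classes, py v+ r+ and py+ v r, are the parental types, so the F1 was py v+ r+ / py+ v r.
The two rarest classes, py+ v+ r+ and py v r, are the double crossovers. Comparing them with the parentals, only the py allele has switched, so py is the middle locus and the order is v – py – r.

py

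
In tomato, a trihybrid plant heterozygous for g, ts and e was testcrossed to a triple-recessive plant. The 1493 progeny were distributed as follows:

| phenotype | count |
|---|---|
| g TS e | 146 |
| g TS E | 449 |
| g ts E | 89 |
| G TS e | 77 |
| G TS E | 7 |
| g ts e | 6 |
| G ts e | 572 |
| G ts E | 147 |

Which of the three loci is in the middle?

The two most frequent reciprocal classes, g TS E and G ts e, are the parental types, so the F1 was g TS E / G ts e.
The two rarest classes, G TS E and g ts e, are the double crossovers. Comparing them with the parentals, only the g allele has switched, so g is the middle locus and the order is e – g – ts.

g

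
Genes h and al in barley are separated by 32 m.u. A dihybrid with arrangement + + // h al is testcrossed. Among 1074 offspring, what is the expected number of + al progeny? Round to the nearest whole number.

172

A map distance of 32 m.u. corresponds to a recombination frequency of 0.320.
The F1 is + + / h al, so + al is a recombinant gamete class with expected frequency r/2 = 0.320/2 = 0.1600.
Expected number = 0.1600 × 1074 = 171.84 ≈ 172.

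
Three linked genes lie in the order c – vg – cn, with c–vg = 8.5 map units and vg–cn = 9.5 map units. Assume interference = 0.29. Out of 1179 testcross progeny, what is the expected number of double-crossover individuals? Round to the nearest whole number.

7

Map distances give recombination frequencies of 0.085 and 0.095 for the two intervals.
With interference 0.29 (so coincidence = 0.71), expected double-crossover frequency = 0.085 × 0.095 × 0.71 = 0.00573.
Expected number = 0.00573 × 1179 = 6.76 ≈ 7.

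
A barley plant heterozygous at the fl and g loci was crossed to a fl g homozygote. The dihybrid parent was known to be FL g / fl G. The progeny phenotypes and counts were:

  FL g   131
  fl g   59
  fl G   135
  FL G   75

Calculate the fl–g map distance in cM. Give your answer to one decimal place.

The recombinant classes are FL G and fl g: 75 + 59 = 134.
Recombination frequency = 134/400 = 0.3350 ≈ 33.5%, i.e. 33.5 cM.

33.5 cM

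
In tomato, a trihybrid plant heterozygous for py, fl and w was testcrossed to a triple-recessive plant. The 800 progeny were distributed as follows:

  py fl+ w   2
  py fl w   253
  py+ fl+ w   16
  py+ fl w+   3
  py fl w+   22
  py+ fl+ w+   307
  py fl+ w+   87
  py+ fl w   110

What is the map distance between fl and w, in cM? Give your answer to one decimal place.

The two most frequent reciprocal classes, py fl w and py+ fl+ w+, are the parental types, so the F1 was py fl w / py+ fl+ w+.
The two rarest classes, py fl+ w and py+ fl w+, are the double crossovers. Comparing them with the parentals, only the fl allele has switched, so fl is the middle locus and the order is py – fl – w.
Crossovers in the fl–w interval produce the single-crossover classes py fl w+ and py+ fl+ w (22 + 16 = 38) plus the double crossovers (5).
RF(fl–w) = (38 + 5) / 800 = 43/800 = 0.0537 → 5.4 cM.

5.4 cM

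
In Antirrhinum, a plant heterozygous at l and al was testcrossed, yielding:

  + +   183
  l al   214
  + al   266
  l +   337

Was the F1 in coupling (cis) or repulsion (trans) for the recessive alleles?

The two most frequent classes are + al (266) and l + (337); these are the parental (non-recombinant) types.
So the F1 carried + al on one chromosome and l + on the other — the recessive alleles are on opposite chromosomes (trans / repulsion).

trans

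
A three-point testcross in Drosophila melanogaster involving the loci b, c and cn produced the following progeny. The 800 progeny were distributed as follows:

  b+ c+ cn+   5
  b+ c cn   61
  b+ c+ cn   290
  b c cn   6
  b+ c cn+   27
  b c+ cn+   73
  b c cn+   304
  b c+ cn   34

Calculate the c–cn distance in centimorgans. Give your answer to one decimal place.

18.1 centimorgans

The two most frequent reciprocal classes, b c cn+ and b+ c+ cn, are the parental types, so the F1 was b c cn+ / b+ c+ cn.
The two rarest classes, b c cn and b+ c+ cn+, are the double crossovers. Comparing them with the parentals, only the cn allele has switched, so cn is the middle locus and the order is b – cn – c.
Crossovers in the cn–c interval produce the single-crossover classes b c+ cn+ and b+ c cn (73 + 61 = 134) plus the double crossovers (11).
RF(cn–c) = (134 + 11) / 800 = 145/800 = 0.1812 → 18.1 centimorgans.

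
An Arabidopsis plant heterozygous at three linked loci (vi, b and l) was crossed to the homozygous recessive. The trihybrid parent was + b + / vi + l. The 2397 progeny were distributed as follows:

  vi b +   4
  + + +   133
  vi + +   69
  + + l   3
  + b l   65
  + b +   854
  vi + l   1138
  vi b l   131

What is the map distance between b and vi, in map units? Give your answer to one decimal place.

The two rarest classes, vi b + and + + l, are the double crossovers. Comparing them with the parentals, only the vi allele has switched, so vi is the middle locus and the order is b – vi – l.
Crossovers in the b–vi interval produce the single-crossover classes + + + and vi b l (133 + 131 = 264) plus the double crossovers (7).
RF(b–vi) = (264 + 7) / 2397 = 271/2397 = 0.1131 → 11.3 map units.

11.3 map units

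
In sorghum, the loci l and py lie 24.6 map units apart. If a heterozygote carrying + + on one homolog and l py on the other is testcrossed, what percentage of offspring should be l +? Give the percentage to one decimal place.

12.3%

A map distance of 24.6 map units corresponds to a recombination frequency of 0.246.
The F1 is + + / l py, so l + is a recombinant gamete class with expected frequency r/2 = 0.246/2 = 0.1230.
That is 0.1230 = 12.3% of the progeny.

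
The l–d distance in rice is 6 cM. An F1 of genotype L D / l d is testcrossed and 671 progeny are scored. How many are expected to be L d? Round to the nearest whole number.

20

A map distance of 6 cM corresponds to a recombination frequency of 0.060.
The F1 is L D / l d, so L d is a recombinant gamete class with expected frequency r/2 = 0.060/2 = 0.0300.
Expected number = 0.0300 × 671 = 20.13 ≈ 20.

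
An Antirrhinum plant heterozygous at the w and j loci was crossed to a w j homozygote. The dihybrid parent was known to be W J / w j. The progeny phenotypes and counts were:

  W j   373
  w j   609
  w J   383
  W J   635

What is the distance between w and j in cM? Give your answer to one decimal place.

The recombinant classes are W j and w J: 373 + 383 = 756.
Recombination frequency = 756/2000 = 0.3780 ≈ 37.8%, i.e. 37.8 cM.

37.8 cM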